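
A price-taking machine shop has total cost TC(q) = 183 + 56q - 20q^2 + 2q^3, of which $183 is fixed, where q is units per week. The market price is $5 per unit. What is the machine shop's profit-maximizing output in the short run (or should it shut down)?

Shut down

From TC, MC = TC'(q) = 56 - 40q + 6q^2 and AVC = VC/q = 56 - 20q + 2q^2.
AVC is minimized where dAVC/dq = -20 + 4q = 0, at q = 5; min AVC = 56 - 20·5 + 2·5^2 = $6.
P = $5 lies below min AVC = $6; no output level covers variable cost.
Best response: produce nothing and absorb the $183 fixed cost.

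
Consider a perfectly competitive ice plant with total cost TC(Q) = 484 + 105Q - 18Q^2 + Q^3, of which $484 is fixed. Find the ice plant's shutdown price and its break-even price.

AVC = 105 - 18Q + Q^2; minimized at Q = 9, giving min AVC = $24. That is the shutdown price.
ATC = 484/Q + 105 - 18Q + Q^2. Setting dATC/dQ = −484/Q^2 − 18 + 2Q = 0 gives Q = 11 (since 2·11^3 − 18·11^2 = 484).
min ATC = 484/11 + 105 − 18·11 + 11^2 = $72. That is the break-even price.
Between these two prices the firm operates at a loss; above $72 it earns a profit.

Shutdown price = $24; break-even price = $72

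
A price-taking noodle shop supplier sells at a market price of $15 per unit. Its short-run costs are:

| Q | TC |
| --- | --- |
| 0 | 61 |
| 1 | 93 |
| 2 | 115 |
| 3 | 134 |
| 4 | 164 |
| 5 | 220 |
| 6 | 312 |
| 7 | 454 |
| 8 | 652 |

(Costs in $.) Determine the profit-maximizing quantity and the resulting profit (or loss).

Q = 0 (shut down); profit = -$61

Profit at each row (π = 15Q − TC): Q=0: -61; Q=1: -78; Q=2: -85; Q=3: -89; Q=4: -104; Q=5: -145; Q=6: -222; Q=7: -349; Q=8: -532.
Profit is highest at Q = 0. Equivalently, the lowest AVC in the table is 73/3 ≈ $24.33 at Q = 3, and P = $15 falls below it — price never covers variable cost, so the firm shuts down and loses only its fixed cost.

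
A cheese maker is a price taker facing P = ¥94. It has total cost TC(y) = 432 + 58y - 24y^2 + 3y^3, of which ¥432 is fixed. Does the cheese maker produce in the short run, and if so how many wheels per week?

Produce at y = 6

Variable cost is VC = 58y - 24y^2 + 3y^3, so AVC = VC/y = 58 - 24y + 3y^2 and MC = dTC/dy = 58 - 48y + 9y^2.
The AVC parabola has its vertex at y = 24/6 = 4, where AVC = 58 - 24·4 + 3·4^2 = ¥10.
Since P = ¥94 ≥ min AVC = ¥10, price covers variable cost and the firm should produce.
Set P = MC: 94 = 58 - 48y + 9y^2 → -36 - 48y + 9y^2 = 0. The roots are y = -2/3 and y = 6; the profit-maximizing output is on the rising part of MC, so y* = 6.
Check: AVC at y = 6 is ¥22 ≤ P, so revenue covers variable cost.
Profit = P·y − TC = 94·6 − 564 = ¥0.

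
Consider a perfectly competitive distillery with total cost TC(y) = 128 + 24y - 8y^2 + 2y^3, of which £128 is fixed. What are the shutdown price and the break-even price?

Shutdown price = £16; break-even price = £56

Shutdown price = min AVC. AVC = 24 - 8y + 2y^2, with vertex at y = 2 and minimum £16.
ATC = 128/y + 24 - 8y + 2y^2. Setting dATC/dy = −128/y^2 − 8 + 4y = 0 gives y = 4 (since 4·4^3 − 8·4^2 = 128).
min ATC = 128/4 + 24 − 8·4 + 2·4^2 = £56. That is the break-even price.
For £16 ≤ P < £56 the firm produces at a loss; below £16 it shuts down.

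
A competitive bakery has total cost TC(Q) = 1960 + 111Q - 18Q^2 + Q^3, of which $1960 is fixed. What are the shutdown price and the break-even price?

AVC = 111 - 18Q + Q^2; minimized at Q = 9, giving min AVC = $30. That is the shutdown price.
ATC = 1960/Q + 111 - 18Q + Q^2. Setting dATC/dQ = −1960/Q^2 − 18 + 2Q = 0 gives Q = 14 (since 2·14^3 − 18·14^2 = 1960).
min ATC = 1960/14 + 111 − 18·14 + 14^2 = $195. That is the break-even price.
Between these two prices the firm operates at a loss; above $195 it earns a profit.

Shutdown price = $30; break-even price = $195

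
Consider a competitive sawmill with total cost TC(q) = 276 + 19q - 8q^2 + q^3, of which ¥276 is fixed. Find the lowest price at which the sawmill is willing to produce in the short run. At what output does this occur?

Short-run supply begins at min AVC. From VC = 19q - 8q^2 + q^3, AVC = 19 - 8q + q^2.
At the minimum of AVC, MC = AVC. MC = 19 - 16q + 3q^2; setting MC = AVC gives 2q^2 - 8q = 0, so q = 4. min AVC = 3.
For P < ¥3 the firm produces nothing.

¥3 per unit, at q = 4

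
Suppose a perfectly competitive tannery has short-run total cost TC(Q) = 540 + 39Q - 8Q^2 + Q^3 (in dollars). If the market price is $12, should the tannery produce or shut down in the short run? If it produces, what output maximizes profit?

From TC, MC = TC'(Q) = 39 - 16Q + 3Q^2 and AVC = VC/Q = 39 - 8Q + Q^2.
The AVC parabola has its vertex at Q = 8/2 = 4, where AVC = 39 - 8·4 + 4^2 = $23.
Since P = $12 < min AVC = $23, price fails to cover variable cost at any output.
Best response: produce nothing and absorb the $540 fixed cost.

Shut down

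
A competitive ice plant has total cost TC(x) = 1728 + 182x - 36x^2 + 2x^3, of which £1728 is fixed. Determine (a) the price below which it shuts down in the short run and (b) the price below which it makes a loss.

AVC = 182 - 36x + 2x^2; minimized at x = 9, giving min AVC = £20. That is the shutdown price.
ATC = 1728/x + 182 - 36x + 2x^2. Setting dATC/dx = −1728/x^2 − 36 + 4x = 0 gives x = 12 (since 4·12^3 − 36·12^2 = 1728).
min ATC = 1728/12 + 182 − 36·12 + 2·12^2 = £182. That is the break-even price.
Between these two prices the firm operates at a loss; above £182 it earns a profit.

Shutdown price = £20; break-even price = £182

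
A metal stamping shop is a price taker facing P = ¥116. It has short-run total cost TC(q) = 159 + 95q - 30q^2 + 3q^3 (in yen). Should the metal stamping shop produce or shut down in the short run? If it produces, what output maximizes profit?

Produce at q = 7

Variable cost is VC = 95q - 30q^2 + 3q^3, so AVC = VC/q = 95 - 30q + 3q^2 and MC = dTC/dq = 95 - 60q + 9q^2.
AVC hits its minimum where MC = AVC, at q = 5, giving min AVC = 95 - 30·5 + 3·5^2 = ¥20.
P = ¥116 exceeds min AVC = ¥20, so the firm stays open.
Set P = MC: 116 = 95 - 60q + 9q^2 → -21 - 60q + 9q^2 = 0. The roots are q = -1/3 and q = 7; the profit-maximizing output is on the rising part of MC, so q* = 7.
Check: AVC at q = 7 is ¥32 ≤ P, so revenue covers variable cost.
Profit = P·q − TC = 116·7 − 383 = ¥429.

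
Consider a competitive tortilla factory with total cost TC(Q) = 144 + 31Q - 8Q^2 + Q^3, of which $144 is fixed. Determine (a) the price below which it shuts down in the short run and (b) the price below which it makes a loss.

AVC = 31 - 8Q + Q^2; minimized at Q = 4, giving min AVC = $15. That is the shutdown price.
ATC = 144/Q + 31 - 8Q + Q^2. Setting dATC/dQ = −144/Q^2 − 8 + 2Q = 0 gives Q = 6 (since 2·6^3 − 8·6^2 = 144).
min ATC = 144/6 + 31 − 8·6 + 6^2 = $43. That is the break-even price.
For $15 ≤ P < $43 the firm produces at a loss; below $15 it shuts down.

Shutdown price = $15; break-even price = $43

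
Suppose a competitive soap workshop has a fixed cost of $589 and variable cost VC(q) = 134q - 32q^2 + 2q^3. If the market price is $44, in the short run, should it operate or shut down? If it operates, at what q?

From TC, MC = TC'(q) = 134 - 64q + 6q^2 and AVC = VC/q = 134 - 32q + 2q^2.
AVC hits its minimum where MC = AVC, at q = 8, giving min AVC = 134 - 32·8 + 2·8^2 = $6.
Because $44 ≥ $6, revenue can cover variable cost; the firm operates.
Set P = MC: 44 = 134 - 64q + 6q^2 → 90 - 64q + 6q^2 = 0. The roots are q = 5/3 and q = 9; the profit-maximizing output is on the rising part of MC, so q* = 9.
Check: AVC at q = 9 is $8 ≤ P, so revenue covers variable cost.
Profit = P·q − TC = 44·9 − 661 = -$265, a loss, but smaller than the $589 fixed cost the firm would lose by shutting down.

Produce at q = 9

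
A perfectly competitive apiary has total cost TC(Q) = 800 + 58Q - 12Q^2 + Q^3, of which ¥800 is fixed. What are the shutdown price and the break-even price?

Shutdown price = ¥22; break-even price = ¥118

Shutdown price = min AVC. AVC = 58 - 12Q + Q^2, with vertex at Q = 6 and minimum ¥22.
ATC = 800/Q + 58 - 12Q + Q^2. Setting dATC/dQ = −800/Q^2 − 12 + 2Q = 0 gives Q = 10 (since 2·10^3 − 12·10^2 = 800).
min ATC = 800/10 + 58 − 12·10 + 10^2 = ¥118. That is the break-even price.
For ¥22 ≤ P < ¥118 the firm produces at a loss; below ¥22 it shuts down.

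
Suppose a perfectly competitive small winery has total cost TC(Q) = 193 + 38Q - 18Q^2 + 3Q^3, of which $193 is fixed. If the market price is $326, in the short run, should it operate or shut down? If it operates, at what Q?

Strip out fixed cost: VC = 38Q - 18Q^2 + 3Q^3. Then AVC = 38 - 18Q + 3Q^2 and MC = 38 - 36Q + 9Q^2.
AVC hits its minimum where MC = AVC, at Q = 3, giving min AVC = 38 - 18·3 + 3·3^2 = $11.
Because $326 ≥ $11, revenue can cover variable cost; the firm operates.
P = MC gives -288 - 36Q + 9Q^2 = 0, with roots -4 and 8. Take the larger (rising MC): Q* = 8.
Check: AVC at Q = 8 is $86 ≤ P, so revenue covers variable cost.
Profit = P·Q − TC = 326·8 − 881 = $1727.

Produce at Q = 8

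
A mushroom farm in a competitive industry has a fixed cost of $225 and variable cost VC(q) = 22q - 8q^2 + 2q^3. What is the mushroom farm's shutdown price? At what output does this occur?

Short-run supply begins at min AVC. From VC = 22q - 8q^2 + 2q^3, AVC = 22 - 8q + 2q^2.
dAVC/dq = -8 + 4q = 0 gives q = 2. min AVC = 22 - 8·2 + 2·2^2 = 14.
The firm shuts down for any P below $14.

$14 per unit, at q = 2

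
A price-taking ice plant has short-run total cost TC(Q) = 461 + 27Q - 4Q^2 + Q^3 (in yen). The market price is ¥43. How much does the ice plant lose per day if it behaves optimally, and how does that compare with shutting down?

AVC = 27 - 4Q + Q^2 has its minimum ¥23 at Q = 2; price ¥43 clears that bar, so the firm operates.
With MC = 27 - 8Q + 3Q^2, P = MC on the upward-sloping part at Q* = 4.
TR = 43·4 = 172. TC = 461 + 108 = 569. Profit = 172 − 569 = -¥397.
That loss of ¥397 beats the ¥461 the firm would lose by shutting down; producing recovers ¥64 of fixed cost.

Profit = -¥397 at Q = 4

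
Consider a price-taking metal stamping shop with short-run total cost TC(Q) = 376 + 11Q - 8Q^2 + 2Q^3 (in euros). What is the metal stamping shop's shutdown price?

€3 per unit

The shutdown price is the minimum of AVC. VC = 11Q - 8Q^2 + 2Q^3, so AVC = 11 - 8Q + 2Q^2.
At the minimum of AVC, MC = AVC. MC = 11 - 16Q + 6Q^2; setting MC = AVC gives 4Q^2 - 8Q = 0, so Q = 2. min AVC = 3.
So the shutdown price is €3.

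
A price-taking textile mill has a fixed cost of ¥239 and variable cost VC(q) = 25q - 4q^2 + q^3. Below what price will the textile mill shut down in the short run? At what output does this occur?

¥21 per unit, at q = 2

The firm shuts down when price falls below the minimum of average variable cost. AVC = VC/q = 25 - 4q + q^2.
dAVC/dq = -4 + 2q = 0 gives q = 2. min AVC = 25 - 4·2 + 2^2 = 21.
For P < ¥21 the firm produces nothing.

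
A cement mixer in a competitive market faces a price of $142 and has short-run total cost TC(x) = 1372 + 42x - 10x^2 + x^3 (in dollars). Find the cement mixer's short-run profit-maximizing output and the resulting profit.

AVC = 42 - 10x + x^2 has its minimum $17 at x = 5; price $142 clears that bar, so the firm operates.
With MC = 42 - 20x + 3x^2, P = MC on the upward-sloping part at x* = 10.
TR = 142·10 = 1420. TC = 1372 + 420 = 1792. Profit = 1420 − 1792 = -$372.
That loss of $372 beats the $1372 the firm would lose by shutting down; producing recovers $1000 of fixed cost.

Profit = -$372 at x = 10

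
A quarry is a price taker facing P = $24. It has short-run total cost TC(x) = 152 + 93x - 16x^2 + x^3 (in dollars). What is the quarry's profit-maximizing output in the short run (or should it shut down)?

Strip out fixed cost: VC = 93x - 16x^2 + x^3. Then AVC = 93 - 16x + x^2 and MC = 93 - 32x + 3x^2.
AVC hits its minimum where MC = AVC, at x = 8, giving min AVC = 93 - 16·8 + 8^2 = $29.
Since P = $24 < min AVC = $29, price fails to cover variable cost at any output.
Best response: produce nothing and absorb the $152 fixed cost.

Shut down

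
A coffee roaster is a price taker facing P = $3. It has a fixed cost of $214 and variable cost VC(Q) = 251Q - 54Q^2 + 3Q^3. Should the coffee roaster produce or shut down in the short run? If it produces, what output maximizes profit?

Shut down

Variable cost is VC = 251Q - 54Q^2 + 3Q^3, so AVC = VC/Q = 251 - 54Q + 3Q^2 and MC = dTC/dQ = 251 - 108Q + 9Q^2.
AVC hits its minimum where MC = AVC, at Q = 9, giving min AVC = 251 - 54·9 + 3·9^2 = $8.
P = $3 lies below min AVC = $8; no output level covers variable cost.
The firm minimizes its loss by shutting down and losing only its fixed cost of $214.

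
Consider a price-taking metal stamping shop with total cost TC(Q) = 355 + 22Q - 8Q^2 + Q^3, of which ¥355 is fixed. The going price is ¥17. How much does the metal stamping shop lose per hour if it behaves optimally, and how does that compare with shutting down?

AVC = 22 - 8Q + Q^2 has its minimum ¥6 at Q = 4; price ¥17 clears that bar, so the firm operates.
MC = 22 - 16Q + 3Q^2. Setting P = MC and taking the root on the rising branch gives Q* = 5.
TR = 17·5 = 85. TC = 355 + 35 = 390. Profit = 85 − 390 = -¥305.
By producing, the firm covers all variable cost plus ¥50 of fixed cost; shutting down would lose the full ¥355.

Profit = -¥305 at Q = 5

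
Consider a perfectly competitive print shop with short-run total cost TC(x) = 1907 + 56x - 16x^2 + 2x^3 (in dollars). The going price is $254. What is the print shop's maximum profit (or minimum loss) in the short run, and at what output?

Profit = -$287 at x = 9

AVC = 56 - 16x + 2x^2; min AVC = $24 at x = 4. Since P = $254 ≥ min AVC, the firm produces.
With MC = 56 - 32x + 6x^2, P = MC on the upward-sloping part at x* = 9.
TR = 254·9 = 2286. TC = 1907 + 666 = 2573. Profit = 2286 − 2573 = -$287.
Shutting down would mean losing the fixed cost of $1907, so operating at a loss of $287 is better by $1620.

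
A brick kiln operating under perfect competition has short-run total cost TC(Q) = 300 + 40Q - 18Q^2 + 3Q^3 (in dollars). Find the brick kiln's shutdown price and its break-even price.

Shutdown price = min AVC. AVC = 40 - 18Q + 3Q^2, with vertex at Q = 3 and minimum $13.
ATC = 300/Q + 40 - 18Q + 3Q^2. Setting dATC/dQ = −300/Q^2 − 18 + 6Q = 0 gives Q = 5 (since 6·5^3 − 18·5^2 = 300).
min ATC = 300/5 + 40 − 18·5 + 3·5^2 = $85. That is the break-even price.
For $13 ≤ P < $85 the firm produces at a loss; below $13 it shuts down.

Shutdown price = $13; break-even price = $85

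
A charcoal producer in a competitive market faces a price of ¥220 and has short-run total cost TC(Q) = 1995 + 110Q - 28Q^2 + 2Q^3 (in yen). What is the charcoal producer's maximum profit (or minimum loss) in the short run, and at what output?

Profit = -¥59 at Q = 11

AVC = 110 - 28Q + 2Q^2; min AVC = ¥12 at Q = 7. Since P = ¥220 ≥ min AVC, the firm produces.
With MC = 110 - 56Q + 6Q^2, P = MC on the upward-sloping part at Q* = 11.
TR = 220·11 = 2420. TC = 1995 + 484 = 2479. Profit = 2420 − 2479 = -¥59.
Shutting down would mean losing the fixed cost of ¥1995, so operating at a loss of ¥59 is better by ¥1936.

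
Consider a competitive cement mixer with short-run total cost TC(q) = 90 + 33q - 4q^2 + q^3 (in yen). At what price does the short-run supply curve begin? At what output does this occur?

The shutdown price is the minimum of AVC. VC = 33q - 4q^2 + q^3, so AVC = 33 - 4q + q^2.
dAVC/dq = -4 + 2q = 0 gives q = 2. min AVC = 33 - 4·2 + 2^2 = 29.
For P < ¥29 the firm produces nothing.

¥29 per unit, at q = 2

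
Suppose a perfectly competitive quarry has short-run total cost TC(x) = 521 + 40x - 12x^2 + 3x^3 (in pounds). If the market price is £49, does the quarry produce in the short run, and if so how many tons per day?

Strip out fixed cost: VC = 40x - 12x^2 + 3x^3. Then AVC = 40 - 12x + 3x^2 and MC = 40 - 24x + 9x^2.
AVC is minimized where dAVC/dx = -12 + 6x = 0, at x = 2; min AVC = 40 - 12·2 + 3·2^2 = £28.
P = £49 exceeds min AVC = £28, so the firm stays open.
P = MC gives -9 - 24x + 9x^2 = 0, with roots -1/3 and 3. Take the larger (rising MC): x* = 3.
Check: AVC at x = 3 is £31 ≤ P, so revenue covers variable cost.
Profit = P·x − TC = 49·3 − 614 = -£467, a loss, but smaller than the £521 fixed cost the firm would lose by shutting down.

Produce at x = 3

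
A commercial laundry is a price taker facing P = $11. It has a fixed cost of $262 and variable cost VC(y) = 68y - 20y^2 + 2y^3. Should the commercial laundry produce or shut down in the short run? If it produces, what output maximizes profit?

Strip out fixed cost: VC = 68y - 20y^2 + 2y^3. Then AVC = 68 - 20y + 2y^2 and MC = 68 - 40y + 6y^2.
The AVC parabola has its vertex at y = 20/4 = 5, where AVC = 68 - 20·5 + 2·5^2 = $18.
With P < min AVC ($11 < $18), every unit sold adds to the loss.
The firm minimizes its loss by shutting down and losing only its fixed cost of $262.

Shut down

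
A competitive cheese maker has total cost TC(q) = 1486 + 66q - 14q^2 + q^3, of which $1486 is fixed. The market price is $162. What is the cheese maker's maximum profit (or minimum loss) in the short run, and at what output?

AVC = 66 - 14q + q^2 has its minimum $17 at q = 7; price $162 clears that bar, so the firm operates.
With MC = 66 - 28q + 3q^2, P = MC on the upward-sloping part at q* = 12.
TR = 162·12 = 1944. TC = 1486 + 504 = 1990. Profit = 1944 − 1990 = -$46.
That loss of $46 beats the $1486 the firm would lose by shutting down; producing recovers $1440 of fixed cost.

Profit = -$46 at q = 12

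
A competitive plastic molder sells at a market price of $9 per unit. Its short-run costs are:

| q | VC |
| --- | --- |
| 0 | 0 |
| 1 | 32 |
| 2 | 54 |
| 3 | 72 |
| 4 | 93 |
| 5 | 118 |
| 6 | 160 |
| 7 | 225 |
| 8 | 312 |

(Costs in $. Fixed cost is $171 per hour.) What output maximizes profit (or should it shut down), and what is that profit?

q = 0 (shut down); profit = -$171

Compute π = P·q − TC at each output: q=0: -171; q=1: -194; q=2: -207; q=3: -216; q=4: -228; q=5: -244; q=6: -277; q=7: -333; q=8: -411.
Profit is highest at q = 0. Equivalently, the lowest AVC in the table is 93/4 ≈ $23.25 at q = 4, and P = $9 falls below it — price never covers variable cost, so the firm shuts down and loses only its fixed cost.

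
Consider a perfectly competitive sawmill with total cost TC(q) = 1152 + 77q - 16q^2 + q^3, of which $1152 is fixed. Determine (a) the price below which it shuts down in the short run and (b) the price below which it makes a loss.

Shutdown price = $13; break-even price = $125

Shutdown price = min AVC. AVC = 77 - 16q + q^2, with vertex at q = 8 and minimum $13.
ATC = 1152/q + 77 - 16q + q^2. Setting dATC/dq = −1152/q^2 − 16 + 2q = 0 gives q = 12 (since 2·12^3 − 16·12^2 = 1152).
min ATC = 1152/12 + 77 − 16·12 + 12^2 = $125. That is the break-even price.
Between these two prices the firm operates at a loss; above $125 it earns a profit.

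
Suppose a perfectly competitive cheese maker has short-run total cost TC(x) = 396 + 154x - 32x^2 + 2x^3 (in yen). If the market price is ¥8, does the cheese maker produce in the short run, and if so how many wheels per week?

Shut down

From TC, MC = TC'(x) = 154 - 64x + 6x^2 and AVC = VC/x = 154 - 32x + 2x^2.
The AVC parabola has its vertex at x = 32/4 = 8, where AVC = 154 - 32·8 + 2·8^2 = ¥26.
P = ¥8 lies below min AVC = ¥26; no output level covers variable cost.
The firm minimizes its loss by shutting down and losing only its fixed cost of ¥396.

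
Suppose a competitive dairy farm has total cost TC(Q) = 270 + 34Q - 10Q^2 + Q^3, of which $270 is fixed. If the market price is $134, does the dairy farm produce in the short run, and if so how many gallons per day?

From TC, MC = TC'(Q) = 34 - 20Q + 3Q^2 and AVC = VC/Q = 34 - 10Q + Q^2.
AVC hits its minimum where MC = AVC, at Q = 5, giving min AVC = 34 - 10·5 + 5^2 = $9.
Because $134 ≥ $9, revenue can cover variable cost; the firm operates.
P = MC gives -100 - 20Q + 3Q^2 = 0, with roots -10/3 and 10. Take the larger (rising MC): Q* = 10.
Check: AVC at Q = 10 is $34 ≤ P, so revenue covers variable cost.
Profit = P·Q − TC = 134·10 − 610 = $730.

Produce at Q = 10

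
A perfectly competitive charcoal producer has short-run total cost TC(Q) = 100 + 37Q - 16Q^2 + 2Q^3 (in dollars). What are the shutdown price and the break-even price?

AVC = 37 - 16Q + 2Q^2; minimized at Q = 4, giving min AVC = $5. That is the shutdown price.
ATC = 100/Q + 37 - 16Q + 2Q^2. Setting dATC/dQ = −100/Q^2 − 16 + 4Q = 0 gives Q = 5 (since 4·5^3 − 16·5^2 = 100).
min ATC = 100/5 + 37 − 16·5 + 2·5^2 = $27. That is the break-even price.
For $5 ≤ P < $27 the firm produces at a loss; below $5 it shuts down.

Shutdown price = $5; break-even price = $27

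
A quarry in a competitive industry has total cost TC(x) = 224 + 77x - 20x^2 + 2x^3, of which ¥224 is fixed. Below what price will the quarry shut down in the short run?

Short-run supply begins at min AVC. From VC = 77x - 20x^2 + 2x^3, AVC = 77 - 20x + 2x^2.
At the minimum of AVC, MC = AVC. MC = 77 - 40x + 6x^2; setting MC = AVC gives 4x^2 - 20x = 0, so x = 5. min AVC = 27.
For P < ¥27 the firm produces nothing.

¥27 per unit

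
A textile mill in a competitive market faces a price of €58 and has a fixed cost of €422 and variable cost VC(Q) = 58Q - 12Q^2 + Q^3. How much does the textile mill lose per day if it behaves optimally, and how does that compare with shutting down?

AVC = 58 - 12Q + Q^2 has its minimum €22 at Q = 6; price €58 clears that bar, so the firm operates.
MC = 58 - 24Q + 3Q^2. Setting P = MC and taking the root on the rising branch gives Q* = 8.
TR = 58·8 = 464. TC = 422 + 208 = 630. Profit = 464 − 630 = -€166.
Shutting down would mean losing the fixed cost of €422, so operating at a loss of €166 is better by €256.

Profit = -€166 at Q = 8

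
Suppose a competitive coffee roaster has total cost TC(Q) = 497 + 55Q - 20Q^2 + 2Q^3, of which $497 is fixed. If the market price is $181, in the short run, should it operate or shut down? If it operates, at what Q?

Produce at Q = 9

Variable cost is VC = 55Q - 20Q^2 + 2Q^3, so AVC = VC/Q = 55 - 20Q + 2Q^2 and MC = dTC/dQ = 55 - 40Q + 6Q^2.
The AVC parabola has its vertex at Q = 20/4 = 5, where AVC = 55 - 20·5 + 2·5^2 = $5.
Because $181 ≥ $5, revenue can cover variable cost; the firm operates.
Solving P = MC: -126 - 40Q + 6Q^2 = 0 ⇒ Q = -7/3 or 9. On the upward-sloping branch, Q* = 9.
Check: AVC at Q = 9 is $37 ≤ P, so revenue covers variable cost.
Profit = P·Q − TC = 181·9 − 830 = $799.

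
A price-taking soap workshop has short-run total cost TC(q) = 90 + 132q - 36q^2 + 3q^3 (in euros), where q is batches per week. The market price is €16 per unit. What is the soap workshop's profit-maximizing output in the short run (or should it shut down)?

Shut down

From TC, MC = TC'(q) = 132 - 72q + 9q^2 and AVC = VC/q = 132 - 36q + 3q^2.
The AVC parabola has its vertex at q = 36/6 = 6, where AVC = 132 - 36·6 + 3·6^2 = €24.
Since P = €16 < min AVC = €24, price fails to cover variable cost at any output.
Best response: produce nothing and absorb the €90 fixed cost.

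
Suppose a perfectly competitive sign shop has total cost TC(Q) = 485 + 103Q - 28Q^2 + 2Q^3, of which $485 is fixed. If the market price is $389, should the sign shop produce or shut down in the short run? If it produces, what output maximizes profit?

From TC, MC = TC'(Q) = 103 - 56Q + 6Q^2 and AVC = VC/Q = 103 - 28Q + 2Q^2.
AVC hits its minimum where MC = AVC, at Q = 7, giving min AVC = 103 - 28·7 + 2·7^2 = $5.
Since P = $389 ≥ min AVC = $5, price covers variable cost and the firm should produce.
P = MC gives -286 - 56Q + 6Q^2 = 0, with roots -11/3 and 13. Take the larger (rising MC): Q* = 13.
Check: AVC at Q = 13 is $77 ≤ P, so revenue covers variable cost.
Profit = P·Q − TC = 389·13 − 1486 = $3571.

Produce at Q = 13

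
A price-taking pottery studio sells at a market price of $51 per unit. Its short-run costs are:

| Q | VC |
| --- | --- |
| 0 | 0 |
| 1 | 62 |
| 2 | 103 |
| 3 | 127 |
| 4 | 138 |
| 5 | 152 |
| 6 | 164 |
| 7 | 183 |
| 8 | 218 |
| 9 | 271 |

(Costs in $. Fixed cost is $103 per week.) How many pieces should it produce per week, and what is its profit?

Q = 8; profit = $87

Profit at each row (π = 51Q − TC): Q=0: -103; Q=1: -114; Q=2: -104; Q=3: -77; Q=4: -37; Q=5: 0; Q=6: 39; Q=7: 71; Q=8: 87; Q=9: 85.
Profit is maximized at Q = 8. AVC there is 218/8 = $27.25 ≤ P, so producing beats shutting down (which would give -$103).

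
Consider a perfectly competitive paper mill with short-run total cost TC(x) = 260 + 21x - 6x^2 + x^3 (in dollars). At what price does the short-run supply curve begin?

$12 per unit

The firm shuts down when price falls below the minimum of average variable cost. AVC = VC/x = 21 - 6x + x^2.
At the minimum of AVC, MC = AVC. MC = 21 - 12x + 3x^2; setting MC = AVC gives 2x^2 - 6x = 0, so x = 3. min AVC = 12.
For P < $12 the firm produces nothing.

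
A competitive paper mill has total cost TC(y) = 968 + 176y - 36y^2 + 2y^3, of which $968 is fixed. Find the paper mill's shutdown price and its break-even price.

Shutdown price = $14; break-even price = $110

AVC = 176 - 36y + 2y^2; minimized at y = 9, giving min AVC = $14. That is the shutdown price.
ATC = 968/y + 176 - 36y + 2y^2. Setting dATC/dy = −968/y^2 − 36 + 4y = 0 gives y = 11 (since 4·11^3 − 36·11^2 = 968).
min ATC = 968/11 + 176 − 36·11 + 2·11^2 = $110. That is the break-even price.
For $14 ≤ P < $110 the firm produces at a loss; below $14 it shuts down.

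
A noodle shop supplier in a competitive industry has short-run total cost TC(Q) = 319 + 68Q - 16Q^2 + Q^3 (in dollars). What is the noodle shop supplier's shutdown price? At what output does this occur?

The shutdown price is the minimum of AVC. VC = 68Q - 16Q^2 + Q^3, so AVC = 68 - 16Q + Q^2.
At the minimum of AVC, MC = AVC. MC = 68 - 32Q + 3Q^2; setting MC = AVC gives 2Q^2 - 16Q = 0, so Q = 8. min AVC = 4.
So the shutdown price is $4.

$4 per unit, at Q = 8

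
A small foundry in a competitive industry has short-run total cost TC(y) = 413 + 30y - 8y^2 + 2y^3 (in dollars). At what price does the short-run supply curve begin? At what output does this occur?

$22 per unit, at y = 2

The firm shuts down when price falls below the minimum of average variable cost. AVC = VC/y = 30 - 8y + 2y^2.
dAVC/dy = -8 + 4y = 0 gives y = 2. min AVC = 30 - 8·2 + 2·2^2 = 22.
The firm shuts down for any P below $22.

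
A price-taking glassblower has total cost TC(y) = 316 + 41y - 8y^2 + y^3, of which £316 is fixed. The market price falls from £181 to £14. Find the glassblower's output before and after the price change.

AVC = 41 - 8y + y^2, minimized at y = 4 where min AVC = £25. MC = 41 - 16y + 3y^2.
With P = £181 above the shutdown price, P = MC gives y = 10.
At P = £14 < min AVC = £25, price no longer covers variable cost at any output, so the firm shuts down: y = 0.

Output falls from 10 to 0 (the firm shuts down)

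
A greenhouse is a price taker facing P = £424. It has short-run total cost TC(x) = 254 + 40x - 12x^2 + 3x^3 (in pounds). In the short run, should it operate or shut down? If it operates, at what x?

Variable cost is VC = 40x - 12x^2 + 3x^3, so AVC = VC/x = 40 - 12x + 3x^2 and MC = dTC/dx = 40 - 24x + 9x^2.
The AVC parabola has its vertex at x = 12/6 = 2, where AVC = 40 - 12·2 + 3·2^2 = £28.
P = £424 exceeds min AVC = £28, so the firm stays open.
Set P = MC: 424 = 40 - 24x + 9x^2 → -384 - 24x + 9x^2 = 0. The roots are x = -16/3 and x = 8; the profit-maximizing output is on the rising part of MC, so x* = 8.
Check: AVC at x = 8 is £136 ≤ P, so revenue covers variable cost.
Profit = P·x − TC = 424·8 − 1342 = £2050.

Produce at x = 8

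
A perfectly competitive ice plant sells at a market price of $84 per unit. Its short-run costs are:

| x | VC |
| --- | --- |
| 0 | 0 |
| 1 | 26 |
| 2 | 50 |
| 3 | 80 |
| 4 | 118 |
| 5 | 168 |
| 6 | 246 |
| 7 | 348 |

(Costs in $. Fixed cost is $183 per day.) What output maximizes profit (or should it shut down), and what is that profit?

Compute π = P·x − TC at each output: x=0: -183; x=1: -125; x=2: -65; x=3: -11; x=4: 35; x=5: 69; x=6: 75; x=7: 57.
Profit is maximized at x = 6. AVC there is 246/6 = $41 ≤ P, so producing beats shutting down (which would give -$183).

x = 6; profit = $75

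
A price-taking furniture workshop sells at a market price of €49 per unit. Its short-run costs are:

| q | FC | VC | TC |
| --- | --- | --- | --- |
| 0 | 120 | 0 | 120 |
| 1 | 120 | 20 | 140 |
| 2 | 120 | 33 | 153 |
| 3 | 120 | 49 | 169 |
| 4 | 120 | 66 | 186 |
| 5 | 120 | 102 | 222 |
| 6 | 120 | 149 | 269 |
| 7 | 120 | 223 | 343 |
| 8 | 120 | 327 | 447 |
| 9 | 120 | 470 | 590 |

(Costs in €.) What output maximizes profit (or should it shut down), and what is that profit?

q = 6; profit = €25

Profit at each row (π = 49q − TC): q=0: -120; q=1: -91; q=2: -55; q=3: -22; q=4: 10; q=5: 23; q=6: 25; q=7: 0; q=8: -55; q=9: -149.
Profit is maximized at q = 6. AVC there is 149/6 = €24.83 ≤ P, so producing beats shutting down (which would give -€120).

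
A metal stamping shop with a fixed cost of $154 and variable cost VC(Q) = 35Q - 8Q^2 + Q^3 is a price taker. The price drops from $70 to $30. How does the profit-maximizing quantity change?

Output falls from 7 to 5

MC = 35 - 16Q + 3Q^2; the shutdown threshold is min AVC = $19 (at Q = 4).
With P = $70 above the shutdown price, P = MC gives Q = 7.
At P = $30 ≥ min AVC, set P = MC: Q = 5. The firm stays open but cuts output.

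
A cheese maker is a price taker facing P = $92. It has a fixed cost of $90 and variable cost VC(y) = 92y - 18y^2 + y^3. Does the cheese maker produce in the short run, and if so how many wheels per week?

Variable cost is VC = 92y - 18y^2 + y^3, so AVC = VC/y = 92 - 18y + y^2 and MC = dTC/dy = 92 - 36y + 3y^2.
AVC is minimized where dAVC/dy = -18 + 2y = 0, at y = 9; min AVC = 92 - 18·9 + 9^2 = $11.
P = $92 exceeds min AVC = $11, so the firm stays open.
P = MC gives -36y + 3y^2 = 0, with roots 0 and 12. Take the larger (rising MC): y* = 12.
Check: AVC at y = 12 is $20 ≤ P, so revenue covers variable cost.
Profit = P·y − TC = 92·12 − 330 = $774.

Produce at y = 12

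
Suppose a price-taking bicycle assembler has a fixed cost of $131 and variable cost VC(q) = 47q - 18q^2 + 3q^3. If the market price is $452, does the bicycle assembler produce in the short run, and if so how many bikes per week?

Variable cost is VC = 47q - 18q^2 + 3q^3, so AVC = VC/q = 47 - 18q + 3q^2 and MC = dTC/dq = 47 - 36q + 9q^2.
AVC hits its minimum where MC = AVC, at q = 3, giving min AVC = 47 - 18·3 + 3·3^2 = $20.
P = $452 exceeds min AVC = $20, so the firm stays open.
Set P = MC: 452 = 47 - 36q + 9q^2 → -405 - 36q + 9q^2 = 0. The roots are q = -5 and q = 9; the profit-maximizing output is on the rising part of MC, so q* = 9.
Check: AVC at q = 9 is $128 ≤ P, so revenue covers variable cost.
Profit = P·q − TC = 452·9 − 1283 = $2785.

Produce at q = 9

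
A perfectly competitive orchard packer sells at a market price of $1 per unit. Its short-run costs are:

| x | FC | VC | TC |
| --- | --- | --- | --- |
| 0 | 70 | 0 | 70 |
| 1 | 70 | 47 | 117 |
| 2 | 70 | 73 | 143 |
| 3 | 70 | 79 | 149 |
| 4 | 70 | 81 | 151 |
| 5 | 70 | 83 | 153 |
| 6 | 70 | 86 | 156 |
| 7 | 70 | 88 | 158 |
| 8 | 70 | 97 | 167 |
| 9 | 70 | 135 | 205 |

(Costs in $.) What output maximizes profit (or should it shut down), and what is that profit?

Tabulate TR − TC: x=0: -70; x=1: -116; x=2: -141; x=3: -146; x=4: -147; x=5: -148; x=6: -150; x=7: -151; x=8: -159; x=9: -196.
Profit is highest at x = 0. Equivalently, the lowest AVC in the table is 97/8 ≈ $12.12 at x = 8, and P = $1 falls below it — price never covers variable cost, so the firm shuts down and loses only its fixed cost.

x = 0 (shut down); profit = -$70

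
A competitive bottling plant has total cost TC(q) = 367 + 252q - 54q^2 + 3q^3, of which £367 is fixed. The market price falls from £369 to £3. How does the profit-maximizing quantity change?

Output falls from 13 to 0 (the firm shuts down)

MC = 252 - 108q + 9q^2; the shutdown threshold is min AVC = £9 (at q = 9).
With P = £369 above the shutdown price, P = MC gives q = 13.
At P = £3 < min AVC = £9, price no longer covers variable cost at any output, so the firm shuts down: q = 0.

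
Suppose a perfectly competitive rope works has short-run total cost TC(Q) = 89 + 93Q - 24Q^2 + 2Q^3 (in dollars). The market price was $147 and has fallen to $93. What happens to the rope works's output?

AVC = 93 - 24Q + 2Q^2, minimized at Q = 6 where min AVC = $21. MC = 93 - 48Q + 6Q^2.
With P = $147 above the shutdown price, P = MC gives Q = 9.
At P = $93 ≥ min AVC, set P = MC: Q = 8. The firm stays open but cuts output.

Output falls from 9 to 8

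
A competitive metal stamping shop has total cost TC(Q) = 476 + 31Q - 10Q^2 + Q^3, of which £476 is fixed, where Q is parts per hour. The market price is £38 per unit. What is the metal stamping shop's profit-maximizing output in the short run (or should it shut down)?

Produce at Q = 7

Variable cost is VC = 31Q - 10Q^2 + Q^3, so AVC = VC/Q = 31 - 10Q + Q^2 and MC = dTC/dQ = 31 - 20Q + 3Q^2.
AVC hits its minimum where MC = AVC, at Q = 5, giving min AVC = 31 - 10·5 + 5^2 = £6.
Because £38 ≥ £6, revenue can cover variable cost; the firm operates.
P = MC gives -7 - 20Q + 3Q^2 = 0, with roots -1/3 and 7. Take the larger (rising MC): Q* = 7.
Check: AVC at Q = 7 is £10 ≤ P, so revenue covers variable cost.
Profit = P·Q − TC = 38·7 − 546 = -£280, a loss, but smaller than the £476 fixed cost the firm would lose by shutting down.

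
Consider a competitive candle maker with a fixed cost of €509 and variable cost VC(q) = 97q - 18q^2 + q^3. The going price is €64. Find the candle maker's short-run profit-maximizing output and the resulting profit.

AVC = 97 - 18q + q^2; min AVC = €16 at q = 9. Since P = €64 ≥ min AVC, the firm produces.
MC = 97 - 36q + 3q^2. Setting P = MC and taking the root on the rising branch gives q* = 11.
TR = 64·11 = 704. TC = 509 + 220 = 729. Profit = 704 − 729 = -€25.
That loss of €25 beats the €509 the firm would lose by shutting down; producing recovers €484 of fixed cost.

Profit = -€25 at q = 11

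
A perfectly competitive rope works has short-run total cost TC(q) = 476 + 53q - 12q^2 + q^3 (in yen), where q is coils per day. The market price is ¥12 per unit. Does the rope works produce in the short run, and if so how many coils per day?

Shut down

Variable cost is VC = 53q - 12q^2 + q^3, so AVC = VC/q = 53 - 12q + q^2 and MC = dTC/dq = 53 - 24q + 3q^2.
AVC hits its minimum where MC = AVC, at q = 6, giving min AVC = 53 - 12·6 + 6^2 = ¥17.
P = ¥12 lies below min AVC = ¥17; no output level covers variable cost.
The firm minimizes its loss by shutting down and losing only its fixed cost of ¥476.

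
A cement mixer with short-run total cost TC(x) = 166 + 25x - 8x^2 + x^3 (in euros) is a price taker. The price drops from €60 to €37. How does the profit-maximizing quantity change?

AVC = 25 - 8x + x^2, minimized at x = 4 where min AVC = €9. MC = 25 - 16x + 3x^2.
At P = €60 ≥ min AVC, set P = MC on the rising branch: x = 7.
At P = €37 ≥ min AVC, set P = MC: x = 6. The firm stays open but cuts output.

Output falls from 7 to 6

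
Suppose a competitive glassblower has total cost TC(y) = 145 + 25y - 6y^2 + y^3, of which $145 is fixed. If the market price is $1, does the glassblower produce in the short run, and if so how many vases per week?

Shut down

Strip out fixed cost: VC = 25y - 6y^2 + y^3. Then AVC = 25 - 6y + y^2 and MC = 25 - 12y + 3y^2.
AVC is minimized where dAVC/dy = -6 + 2y = 0, at y = 3; min AVC = 25 - 6·3 + 3^2 = $16.
Since P = $1 < min AVC = $16, price fails to cover variable cost at any output.
The firm minimizes its loss by shutting down and losing only its fixed cost of $145.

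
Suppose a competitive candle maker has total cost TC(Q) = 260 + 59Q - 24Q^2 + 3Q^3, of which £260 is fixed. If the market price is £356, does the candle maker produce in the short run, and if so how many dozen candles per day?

Produce at Q = 9

From TC, MC = TC'(Q) = 59 - 48Q + 9Q^2 and AVC = VC/Q = 59 - 24Q + 3Q^2.
AVC is minimized where dAVC/dQ = -24 + 6Q = 0, at Q = 4; min AVC = 59 - 24·4 + 3·4^2 = £11.
P = £356 exceeds min AVC = £11, so the firm stays open.
Set P = MC: 356 = 59 - 48Q + 9Q^2 → -297 - 48Q + 9Q^2 = 0. The roots are Q = -11/3 and Q = 9; the profit-maximizing output is on the rising part of MC, so Q* = 9.
Check: AVC at Q = 9 is £86 ≤ P, so revenue covers variable cost.
Profit = P·Q − TC = 356·9 − 1034 = £2170.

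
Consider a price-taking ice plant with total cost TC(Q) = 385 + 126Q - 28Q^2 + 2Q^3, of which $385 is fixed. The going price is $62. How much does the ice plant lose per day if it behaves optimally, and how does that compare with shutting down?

Profit = -$129 at Q = 8

AVC = 126 - 28Q + 2Q^2; min AVC = $28 at Q = 7. Since P = $62 ≥ min AVC, the firm produces.
MC = 126 - 56Q + 6Q^2. Setting P = MC and taking the root on the rising branch gives Q* = 8.
TR = 62·8 = 496. TC = 385 + 240 = 625. Profit = 496 − 625 = -$129.
By producing, the firm covers all variable cost plus $256 of fixed cost; shutting down would lose the full $385.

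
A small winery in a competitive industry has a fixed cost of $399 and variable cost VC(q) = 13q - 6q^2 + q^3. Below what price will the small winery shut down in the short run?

$4 per unit

The shutdown price is the minimum of AVC. VC = 13q - 6q^2 + q^3, so AVC = 13 - 6q + q^2.
At the minimum of AVC, MC = AVC. MC = 13 - 12q + 3q^2; setting MC = AVC gives 2q^2 - 6q = 0, so q = 3. min AVC = 4.
For P < $4 the firm produces nothing.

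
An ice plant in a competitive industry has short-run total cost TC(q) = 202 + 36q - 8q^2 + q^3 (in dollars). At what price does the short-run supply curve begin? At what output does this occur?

The firm shuts down when price falls below the minimum of average variable cost. AVC = VC/q = 36 - 8q + q^2.
At the minimum of AVC, MC = AVC. MC = 36 - 16q + 3q^2; setting MC = AVC gives 2q^2 - 8q = 0, so q = 4. min AVC = 20.
For P < $20 the firm produces nothing.

$20 per unit, at q = 4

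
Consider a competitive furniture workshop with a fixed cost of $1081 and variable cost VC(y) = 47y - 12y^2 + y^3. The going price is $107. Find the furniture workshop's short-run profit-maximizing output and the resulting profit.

Profit = -$281 at y = 10

AVC = 47 - 12y + y^2 has its minimum $11 at y = 6; price $107 clears that bar, so the firm operates.
MC = 47 - 24y + 3y^2. Setting P = MC and taking the root on the rising branch gives y* = 10.
TR = 107·10 = 1070. TC = 1081 + 270 = 1351. Profit = 1070 − 1351 = -$281.
That loss of $281 beats the $1081 the firm would lose by shutting down; producing recovers $800 of fixed cost.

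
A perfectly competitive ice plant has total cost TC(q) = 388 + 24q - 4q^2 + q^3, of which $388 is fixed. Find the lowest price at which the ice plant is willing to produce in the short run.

The shutdown price is the minimum of AVC. VC = 24q - 4q^2 + q^3, so AVC = 24 - 4q + q^2.
dAVC/dq = -4 + 2q = 0 gives q = 2. min AVC = 24 - 4·2 + 2^2 = 20.
So the shutdown price is $20.

$20 per unit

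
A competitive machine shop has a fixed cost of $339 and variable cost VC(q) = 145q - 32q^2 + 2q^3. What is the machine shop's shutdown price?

Short-run supply begins at min AVC. From VC = 145q - 32q^2 + 2q^3, AVC = 145 - 32q + 2q^2.
At the minimum of AVC, MC = AVC. MC = 145 - 64q + 6q^2; setting MC = AVC gives 4q^2 - 32q = 0, so q = 8. min AVC = 17.
So the shutdown price is $17.

$17 per unit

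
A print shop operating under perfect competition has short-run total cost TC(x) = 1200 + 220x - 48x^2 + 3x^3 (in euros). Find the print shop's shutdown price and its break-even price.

AVC = 220 - 48x + 3x^2; minimized at x = 8, giving min AVC = €28. That is the shutdown price.
ATC = 1200/x + 220 - 48x + 3x^2. Setting dATC/dx = −1200/x^2 − 48 + 6x = 0 gives x = 10 (since 6·10^3 − 48·10^2 = 1200).
min ATC = 1200/10 + 220 − 48·10 + 3·10^2 = €160. That is the break-even price.
For €28 ≤ P < €160 the firm produces at a loss; below €28 it shuts down.

Shutdown price = €28; break-even price = €160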